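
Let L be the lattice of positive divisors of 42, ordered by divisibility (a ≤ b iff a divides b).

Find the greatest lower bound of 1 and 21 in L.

1

Common lower bounds of {1, 21}: 1.
The greatest among these is 1.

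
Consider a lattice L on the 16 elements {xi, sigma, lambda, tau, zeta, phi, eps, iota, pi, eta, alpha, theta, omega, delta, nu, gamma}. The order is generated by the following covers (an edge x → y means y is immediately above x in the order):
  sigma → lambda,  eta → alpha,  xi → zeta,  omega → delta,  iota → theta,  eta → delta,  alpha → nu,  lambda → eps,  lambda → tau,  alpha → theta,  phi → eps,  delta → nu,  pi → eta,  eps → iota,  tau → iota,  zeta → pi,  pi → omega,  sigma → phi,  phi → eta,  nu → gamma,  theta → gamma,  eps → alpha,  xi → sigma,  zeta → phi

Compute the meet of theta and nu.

alpha

Common lower bounds of {theta, nu}: alpha, eps, eta, lambda, phi, pi, sigma, xi, zeta.
The greatest among these is alpha.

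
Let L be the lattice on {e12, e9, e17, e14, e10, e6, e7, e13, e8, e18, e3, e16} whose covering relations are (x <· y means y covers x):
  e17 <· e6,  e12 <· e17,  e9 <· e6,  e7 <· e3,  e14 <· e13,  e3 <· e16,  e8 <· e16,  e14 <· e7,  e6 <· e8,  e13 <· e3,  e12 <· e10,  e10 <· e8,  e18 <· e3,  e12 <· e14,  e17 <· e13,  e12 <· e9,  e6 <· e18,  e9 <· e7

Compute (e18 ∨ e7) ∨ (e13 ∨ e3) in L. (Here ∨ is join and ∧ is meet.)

e3

e18 ∨ e7 = e3
e13 ∨ e3 = e3
e3 ∨ e3 = e3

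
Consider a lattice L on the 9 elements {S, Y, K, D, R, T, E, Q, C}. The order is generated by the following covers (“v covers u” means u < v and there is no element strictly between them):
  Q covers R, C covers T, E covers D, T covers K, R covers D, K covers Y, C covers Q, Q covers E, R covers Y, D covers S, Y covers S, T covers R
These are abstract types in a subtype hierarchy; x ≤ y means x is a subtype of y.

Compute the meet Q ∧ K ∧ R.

Common lower bounds of {Q, K, R}: S, Y.
The greatest among these is Y.

Y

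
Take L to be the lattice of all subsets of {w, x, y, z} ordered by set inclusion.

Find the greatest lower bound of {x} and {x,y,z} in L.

Under ⊆, meet is intersection: {x} ∩ {x,y,z} = {x}.

{x}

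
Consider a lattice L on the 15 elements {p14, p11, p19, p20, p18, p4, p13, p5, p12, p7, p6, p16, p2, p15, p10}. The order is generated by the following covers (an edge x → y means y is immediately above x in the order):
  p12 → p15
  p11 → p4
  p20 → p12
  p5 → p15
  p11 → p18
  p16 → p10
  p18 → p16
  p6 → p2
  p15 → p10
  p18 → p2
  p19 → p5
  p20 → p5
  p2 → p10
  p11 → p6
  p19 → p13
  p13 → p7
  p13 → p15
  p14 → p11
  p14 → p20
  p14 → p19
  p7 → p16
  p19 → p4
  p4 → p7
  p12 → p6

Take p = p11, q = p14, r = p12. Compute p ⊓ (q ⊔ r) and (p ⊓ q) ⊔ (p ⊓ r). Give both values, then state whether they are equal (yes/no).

p14; p14; yes

q ⊔ r = p12, so p ⊓ (q ⊔ r) = p11 ⊓ p12 = p14.
p ⊓ q = p14 and p ⊓ r = p14, so (p ⊓ q) ⊔ (p ⊓ r) = p14 ⊔ p14 = p14.
Equal: yes.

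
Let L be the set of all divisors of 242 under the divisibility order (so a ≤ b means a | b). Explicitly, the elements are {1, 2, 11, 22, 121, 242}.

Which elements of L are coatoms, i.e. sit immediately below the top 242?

The coatoms are exactly the elements covered by 242: 121, 22.

121, 22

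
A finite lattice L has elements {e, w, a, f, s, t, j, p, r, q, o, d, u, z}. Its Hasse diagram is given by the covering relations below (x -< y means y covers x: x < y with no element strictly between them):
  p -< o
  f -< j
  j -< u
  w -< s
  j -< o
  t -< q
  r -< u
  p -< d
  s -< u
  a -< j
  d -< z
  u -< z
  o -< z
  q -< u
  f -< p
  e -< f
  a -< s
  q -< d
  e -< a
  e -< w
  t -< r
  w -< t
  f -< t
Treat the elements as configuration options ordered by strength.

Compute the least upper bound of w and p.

Common upper bounds of {w, p}: d, z.
The least among these is d.

d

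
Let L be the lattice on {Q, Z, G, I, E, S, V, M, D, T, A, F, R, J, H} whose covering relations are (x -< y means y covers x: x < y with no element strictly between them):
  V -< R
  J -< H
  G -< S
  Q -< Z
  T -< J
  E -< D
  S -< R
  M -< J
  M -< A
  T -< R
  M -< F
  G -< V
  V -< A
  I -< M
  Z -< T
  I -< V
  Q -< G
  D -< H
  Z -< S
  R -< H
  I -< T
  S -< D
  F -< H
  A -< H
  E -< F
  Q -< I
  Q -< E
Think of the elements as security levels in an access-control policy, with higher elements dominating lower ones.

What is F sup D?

Common upper bounds of {F, D}: H.
The least among these is H.

H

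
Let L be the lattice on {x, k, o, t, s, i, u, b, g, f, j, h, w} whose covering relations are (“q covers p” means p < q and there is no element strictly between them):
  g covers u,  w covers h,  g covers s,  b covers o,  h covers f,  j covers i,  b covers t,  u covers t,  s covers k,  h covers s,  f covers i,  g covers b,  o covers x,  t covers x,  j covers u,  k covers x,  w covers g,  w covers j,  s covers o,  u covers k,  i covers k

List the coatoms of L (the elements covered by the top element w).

The coatoms are exactly the elements covered by w: g, h, j.

g, h, j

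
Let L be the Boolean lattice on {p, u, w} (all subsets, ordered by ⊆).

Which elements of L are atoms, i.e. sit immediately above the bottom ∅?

The atoms are exactly the elements that cover ∅: {p}, {u}, {w}.

{p}, {u}, {w}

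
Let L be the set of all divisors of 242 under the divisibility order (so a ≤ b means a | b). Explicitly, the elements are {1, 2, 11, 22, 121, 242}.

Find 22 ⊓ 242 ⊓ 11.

11

In the divisibility order, the meet is the greatest common divisor: gcd(22, 242, 11) = 11.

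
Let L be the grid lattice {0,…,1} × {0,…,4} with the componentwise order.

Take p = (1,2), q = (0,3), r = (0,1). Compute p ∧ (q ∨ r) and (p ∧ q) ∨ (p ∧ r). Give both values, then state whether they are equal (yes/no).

q ∨ r = (0,3), so p ∧ (q ∨ r) = (1,2) ∧ (0,3) = (0,2).
p ∧ q = (0,2) and p ∧ r = (0,1), so (p ∧ q) ∨ (p ∧ r) = (0,2) ∨ (0,1) = (0,2).
Equal: yes.

(0,2); (0,2); yes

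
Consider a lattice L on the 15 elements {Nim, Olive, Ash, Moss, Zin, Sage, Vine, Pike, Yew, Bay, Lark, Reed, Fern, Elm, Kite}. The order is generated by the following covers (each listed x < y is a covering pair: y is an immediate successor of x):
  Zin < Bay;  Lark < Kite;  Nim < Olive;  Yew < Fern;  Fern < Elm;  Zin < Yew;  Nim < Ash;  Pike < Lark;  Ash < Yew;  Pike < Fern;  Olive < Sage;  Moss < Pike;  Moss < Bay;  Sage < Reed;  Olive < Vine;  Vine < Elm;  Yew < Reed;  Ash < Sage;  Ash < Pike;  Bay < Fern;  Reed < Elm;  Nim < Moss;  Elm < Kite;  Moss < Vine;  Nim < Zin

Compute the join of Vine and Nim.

Common upper bounds of {Vine, Nim}: Elm, Kite, Vine.
The least among these is Vine.

Vine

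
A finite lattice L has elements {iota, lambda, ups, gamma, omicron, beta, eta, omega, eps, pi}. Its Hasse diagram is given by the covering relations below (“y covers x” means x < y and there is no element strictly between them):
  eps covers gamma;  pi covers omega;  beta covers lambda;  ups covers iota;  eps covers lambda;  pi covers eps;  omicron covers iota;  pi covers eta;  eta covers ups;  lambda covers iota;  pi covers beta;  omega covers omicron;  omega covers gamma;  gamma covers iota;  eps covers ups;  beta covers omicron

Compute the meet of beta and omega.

omicron

Common lower bounds of {beta, omega}: iota, omicron.
The greatest among these is omicron.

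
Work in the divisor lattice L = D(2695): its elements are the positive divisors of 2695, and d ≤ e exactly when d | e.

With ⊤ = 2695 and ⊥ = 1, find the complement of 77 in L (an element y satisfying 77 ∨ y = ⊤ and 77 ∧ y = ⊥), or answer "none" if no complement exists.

For every candidate y, either 77 ∨ y ≠ 2695 or 77 ∧ y ≠ 1; no complement exists.

none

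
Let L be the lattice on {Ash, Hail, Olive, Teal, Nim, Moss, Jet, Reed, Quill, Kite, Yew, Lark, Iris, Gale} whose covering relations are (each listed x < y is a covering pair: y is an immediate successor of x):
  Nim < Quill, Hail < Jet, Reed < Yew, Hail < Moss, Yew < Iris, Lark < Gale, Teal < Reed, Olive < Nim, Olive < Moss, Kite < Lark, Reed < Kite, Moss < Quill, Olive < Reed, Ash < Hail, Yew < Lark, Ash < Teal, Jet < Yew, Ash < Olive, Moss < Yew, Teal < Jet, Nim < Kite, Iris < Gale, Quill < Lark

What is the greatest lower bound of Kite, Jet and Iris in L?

Teal

Common lower bounds of {Kite, Jet, Iris}: Ash, Teal.
The greatest among these is Teal.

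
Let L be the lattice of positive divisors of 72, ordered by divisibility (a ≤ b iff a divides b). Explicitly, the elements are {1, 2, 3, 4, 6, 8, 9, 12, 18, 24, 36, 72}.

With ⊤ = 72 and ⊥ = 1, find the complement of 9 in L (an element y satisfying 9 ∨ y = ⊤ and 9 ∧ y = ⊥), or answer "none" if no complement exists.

Need y with 9 ∨ y = 72 and 9 ∧ y = 1.
Checking each element gives: 8.

8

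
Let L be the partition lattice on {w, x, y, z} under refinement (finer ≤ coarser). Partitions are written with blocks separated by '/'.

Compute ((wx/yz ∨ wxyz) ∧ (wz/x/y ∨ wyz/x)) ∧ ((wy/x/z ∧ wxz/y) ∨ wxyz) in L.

wx/yz ∨ wxyz = wxyz
wz/x/y ∨ wyz/x = wyz/x
wxyz ∧ wyz/x = wyz/x
wy/x/z ∧ wxz/y = w/x/y/z
w/x/y/z ∨ wxyz = wxyz
wyz/x ∧ wxyz = wyz/x

wyz/x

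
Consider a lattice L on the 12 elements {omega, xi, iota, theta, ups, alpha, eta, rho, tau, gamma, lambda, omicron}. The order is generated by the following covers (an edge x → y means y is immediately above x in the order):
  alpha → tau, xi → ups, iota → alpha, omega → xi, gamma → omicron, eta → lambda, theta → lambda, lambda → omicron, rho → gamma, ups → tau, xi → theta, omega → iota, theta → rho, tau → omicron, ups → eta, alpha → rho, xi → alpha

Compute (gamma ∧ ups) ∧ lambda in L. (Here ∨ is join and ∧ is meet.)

gamma ∧ ups = xi
xi ∧ lambda = xi

xi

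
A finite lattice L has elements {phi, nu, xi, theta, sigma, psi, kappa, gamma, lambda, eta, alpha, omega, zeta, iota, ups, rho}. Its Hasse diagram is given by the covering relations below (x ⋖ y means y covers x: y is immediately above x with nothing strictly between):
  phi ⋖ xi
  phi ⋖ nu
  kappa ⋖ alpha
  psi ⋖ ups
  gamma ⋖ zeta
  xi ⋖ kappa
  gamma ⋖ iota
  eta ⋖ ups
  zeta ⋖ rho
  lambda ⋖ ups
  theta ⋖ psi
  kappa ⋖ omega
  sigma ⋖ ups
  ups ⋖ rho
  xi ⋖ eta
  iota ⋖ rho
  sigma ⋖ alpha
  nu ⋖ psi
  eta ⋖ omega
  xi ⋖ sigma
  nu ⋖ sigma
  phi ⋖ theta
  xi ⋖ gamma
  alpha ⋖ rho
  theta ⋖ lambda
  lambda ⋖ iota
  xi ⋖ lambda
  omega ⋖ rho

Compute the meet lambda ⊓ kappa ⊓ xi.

xi

Common lower bounds of {lambda, kappa, xi}: phi, xi.
The greatest among these is xi.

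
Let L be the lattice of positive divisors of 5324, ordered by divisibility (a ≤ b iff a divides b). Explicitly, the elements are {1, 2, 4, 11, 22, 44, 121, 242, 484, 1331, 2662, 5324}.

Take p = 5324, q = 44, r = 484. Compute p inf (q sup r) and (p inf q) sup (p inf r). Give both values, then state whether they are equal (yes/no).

q sup r = 484, so p inf (q sup r) = 5324 inf 484 = 484.
p inf q = 44 and p inf r = 484, so (p inf q) sup (p inf r) = 44 sup 484 = 484.
Equal: yes.

484; 484; yes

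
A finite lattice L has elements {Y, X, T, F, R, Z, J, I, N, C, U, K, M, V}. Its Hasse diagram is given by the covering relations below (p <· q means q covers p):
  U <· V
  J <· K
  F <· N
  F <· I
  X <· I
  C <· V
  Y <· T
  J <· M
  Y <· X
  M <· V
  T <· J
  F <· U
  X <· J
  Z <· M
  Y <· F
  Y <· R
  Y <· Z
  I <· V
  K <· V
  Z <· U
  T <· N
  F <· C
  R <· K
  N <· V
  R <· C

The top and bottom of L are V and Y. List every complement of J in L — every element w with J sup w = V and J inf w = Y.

Need w with J ∨ w = V and J ∧ w = Y.
Checking each element gives: C, F, U.

C, F, U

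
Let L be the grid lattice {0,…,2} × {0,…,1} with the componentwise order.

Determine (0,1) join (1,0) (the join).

(1,1)

In a product of chains, the join is componentwise max, giving (1,1).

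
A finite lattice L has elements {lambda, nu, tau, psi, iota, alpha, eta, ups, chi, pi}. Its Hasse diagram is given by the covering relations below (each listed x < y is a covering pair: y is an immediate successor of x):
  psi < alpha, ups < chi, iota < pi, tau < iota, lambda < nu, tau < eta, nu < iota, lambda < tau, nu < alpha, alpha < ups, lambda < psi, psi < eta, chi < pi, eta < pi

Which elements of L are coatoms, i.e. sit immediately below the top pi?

The coatoms are exactly the elements covered by pi: chi, eta, iota.

chi, eta, iota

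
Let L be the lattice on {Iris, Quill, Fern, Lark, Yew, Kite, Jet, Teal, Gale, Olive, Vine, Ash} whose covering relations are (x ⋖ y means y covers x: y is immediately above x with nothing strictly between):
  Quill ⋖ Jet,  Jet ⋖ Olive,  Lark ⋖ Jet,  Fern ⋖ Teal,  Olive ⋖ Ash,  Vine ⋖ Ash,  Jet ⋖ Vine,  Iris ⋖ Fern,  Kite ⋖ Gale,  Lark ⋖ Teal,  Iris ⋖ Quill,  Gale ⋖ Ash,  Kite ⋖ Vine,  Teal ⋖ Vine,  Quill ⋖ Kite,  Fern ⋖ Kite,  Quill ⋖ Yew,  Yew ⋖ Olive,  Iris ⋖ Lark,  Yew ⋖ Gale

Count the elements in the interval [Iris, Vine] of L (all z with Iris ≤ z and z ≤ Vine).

The interval [Iris, Vine] = {Fern, Iris, Jet, Kite, Lark, Quill, Teal, Vine}, which has 8 elements.

8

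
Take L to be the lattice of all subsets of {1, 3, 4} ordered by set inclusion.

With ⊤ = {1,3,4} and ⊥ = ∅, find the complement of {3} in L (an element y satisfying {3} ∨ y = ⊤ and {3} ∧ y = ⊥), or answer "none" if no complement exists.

Need y with {3} ∨ y = {1,3,4} and {3} ∧ y = ∅.
Checking each element gives: {1,4}.

{1,4}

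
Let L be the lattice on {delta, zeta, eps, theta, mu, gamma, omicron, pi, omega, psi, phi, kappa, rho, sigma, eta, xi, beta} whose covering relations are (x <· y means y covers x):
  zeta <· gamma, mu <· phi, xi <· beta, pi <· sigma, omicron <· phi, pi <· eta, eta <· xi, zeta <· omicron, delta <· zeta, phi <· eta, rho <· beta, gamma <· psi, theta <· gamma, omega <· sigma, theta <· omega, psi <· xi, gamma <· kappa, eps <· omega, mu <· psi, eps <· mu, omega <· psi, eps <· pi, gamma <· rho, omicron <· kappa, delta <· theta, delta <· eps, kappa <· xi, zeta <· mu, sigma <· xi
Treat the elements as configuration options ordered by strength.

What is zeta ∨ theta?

gamma

Common upper bounds of {zeta, theta}: beta, gamma, kappa, psi, rho, xi.
The least among these is gamma.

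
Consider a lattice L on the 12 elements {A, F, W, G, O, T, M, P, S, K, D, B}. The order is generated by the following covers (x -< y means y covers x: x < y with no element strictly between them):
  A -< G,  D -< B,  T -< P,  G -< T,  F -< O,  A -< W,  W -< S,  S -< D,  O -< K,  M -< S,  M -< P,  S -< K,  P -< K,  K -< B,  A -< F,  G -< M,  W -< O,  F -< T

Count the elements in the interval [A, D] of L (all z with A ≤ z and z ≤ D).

6

The interval [A, D] = {A, D, G, M, S, W}, which has 6 elements.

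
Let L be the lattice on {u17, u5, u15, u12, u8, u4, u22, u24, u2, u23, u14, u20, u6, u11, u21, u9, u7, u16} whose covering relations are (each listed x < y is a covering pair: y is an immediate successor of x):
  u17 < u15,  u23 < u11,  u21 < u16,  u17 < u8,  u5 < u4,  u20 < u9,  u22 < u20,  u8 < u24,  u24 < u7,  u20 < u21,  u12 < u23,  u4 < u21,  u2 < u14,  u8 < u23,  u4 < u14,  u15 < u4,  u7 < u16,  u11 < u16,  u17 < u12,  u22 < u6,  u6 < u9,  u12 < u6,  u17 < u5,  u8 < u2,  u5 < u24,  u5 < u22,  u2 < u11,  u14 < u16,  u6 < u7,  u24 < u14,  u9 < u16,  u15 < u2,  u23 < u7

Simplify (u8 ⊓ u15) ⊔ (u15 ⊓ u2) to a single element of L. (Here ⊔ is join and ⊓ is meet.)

u8 ∧ u15 = u17
u15 ∧ u2 = u15
u17 ∨ u15 = u15

u15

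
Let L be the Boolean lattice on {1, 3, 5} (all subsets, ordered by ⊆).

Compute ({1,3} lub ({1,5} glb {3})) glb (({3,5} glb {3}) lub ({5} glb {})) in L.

{3}

{1,5} ∧ {3} = {}
{1,3} ∨ {} = {1,3}
{3,5} ∧ {3} = {3}
{5} ∧ {} = {}
{3} ∨ {} = {3}
{1,3} ∧ {3} = {3}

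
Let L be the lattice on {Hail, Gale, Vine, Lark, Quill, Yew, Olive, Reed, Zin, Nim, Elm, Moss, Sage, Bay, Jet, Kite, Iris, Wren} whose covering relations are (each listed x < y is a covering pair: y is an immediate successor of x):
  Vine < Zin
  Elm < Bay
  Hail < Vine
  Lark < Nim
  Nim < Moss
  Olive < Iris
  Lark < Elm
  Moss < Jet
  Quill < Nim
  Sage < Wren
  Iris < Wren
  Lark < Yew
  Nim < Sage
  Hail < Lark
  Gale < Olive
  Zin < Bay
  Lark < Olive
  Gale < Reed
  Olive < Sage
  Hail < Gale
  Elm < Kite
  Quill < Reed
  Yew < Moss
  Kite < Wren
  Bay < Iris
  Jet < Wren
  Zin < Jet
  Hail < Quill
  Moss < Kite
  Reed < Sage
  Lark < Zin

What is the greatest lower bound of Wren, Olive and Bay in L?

Lark

Common lower bounds of {Wren, Olive, Bay}: Hail, Lark.
The greatest among these is Lark.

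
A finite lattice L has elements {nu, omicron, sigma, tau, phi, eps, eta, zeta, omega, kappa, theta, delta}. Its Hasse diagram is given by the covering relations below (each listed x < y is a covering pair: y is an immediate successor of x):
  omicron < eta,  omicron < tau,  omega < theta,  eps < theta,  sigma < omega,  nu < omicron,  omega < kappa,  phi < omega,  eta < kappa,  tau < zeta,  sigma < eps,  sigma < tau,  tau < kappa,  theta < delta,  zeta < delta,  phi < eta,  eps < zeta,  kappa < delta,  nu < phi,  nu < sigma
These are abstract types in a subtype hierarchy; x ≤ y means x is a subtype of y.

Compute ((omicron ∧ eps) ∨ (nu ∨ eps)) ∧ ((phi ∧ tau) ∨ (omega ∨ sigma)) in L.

sigma

omicron ∧ eps = nu
nu ∨ eps = eps
nu ∨ eps = eps
phi ∧ tau = nu
omega ∨ sigma = omega
nu ∨ omega = omega
eps ∧ omega = sigma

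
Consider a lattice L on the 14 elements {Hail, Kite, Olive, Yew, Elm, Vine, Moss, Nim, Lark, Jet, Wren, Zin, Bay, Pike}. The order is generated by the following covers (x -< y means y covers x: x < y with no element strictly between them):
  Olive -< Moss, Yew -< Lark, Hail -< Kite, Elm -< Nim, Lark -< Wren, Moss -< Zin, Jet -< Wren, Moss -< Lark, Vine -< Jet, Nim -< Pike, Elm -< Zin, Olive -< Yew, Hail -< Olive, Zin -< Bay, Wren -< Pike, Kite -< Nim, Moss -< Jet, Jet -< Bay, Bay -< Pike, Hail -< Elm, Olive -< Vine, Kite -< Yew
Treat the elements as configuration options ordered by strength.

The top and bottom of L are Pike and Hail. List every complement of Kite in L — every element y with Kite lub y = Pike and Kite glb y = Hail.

Need y with Kite ∨ y = Pike and Kite ∧ y = Hail.
Checking each element gives: Bay, Zin.

Bay, Zin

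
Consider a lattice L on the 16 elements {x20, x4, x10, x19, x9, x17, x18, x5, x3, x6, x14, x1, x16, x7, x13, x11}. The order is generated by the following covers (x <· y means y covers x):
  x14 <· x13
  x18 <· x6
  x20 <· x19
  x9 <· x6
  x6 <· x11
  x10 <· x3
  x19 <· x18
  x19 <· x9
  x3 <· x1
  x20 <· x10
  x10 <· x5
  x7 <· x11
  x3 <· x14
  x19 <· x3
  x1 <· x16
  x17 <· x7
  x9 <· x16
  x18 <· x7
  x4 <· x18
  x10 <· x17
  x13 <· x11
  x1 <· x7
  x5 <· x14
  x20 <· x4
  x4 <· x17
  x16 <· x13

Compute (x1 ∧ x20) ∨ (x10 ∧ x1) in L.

x10

x1 ∧ x20 = x20
x10 ∧ x1 = x10
x20 ∨ x10 = x10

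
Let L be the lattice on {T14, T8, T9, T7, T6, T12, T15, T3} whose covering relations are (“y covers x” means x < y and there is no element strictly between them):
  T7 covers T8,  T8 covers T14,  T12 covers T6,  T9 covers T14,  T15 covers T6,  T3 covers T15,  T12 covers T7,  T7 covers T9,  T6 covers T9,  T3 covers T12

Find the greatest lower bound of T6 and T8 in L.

Common lower bounds of {T6, T8}: T14.
The greatest among these is T14.

T14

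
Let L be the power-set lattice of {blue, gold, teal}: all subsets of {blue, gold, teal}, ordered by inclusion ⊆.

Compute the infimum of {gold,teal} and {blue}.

{}

Under ⊆, meet is intersection: {gold,teal} ∩ {blue} = {}.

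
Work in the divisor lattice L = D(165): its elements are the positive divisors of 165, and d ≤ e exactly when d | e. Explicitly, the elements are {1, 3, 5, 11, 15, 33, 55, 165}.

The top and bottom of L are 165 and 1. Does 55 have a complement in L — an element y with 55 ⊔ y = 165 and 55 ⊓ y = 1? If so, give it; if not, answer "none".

Need y with 55 ∨ y = 165 and 55 ∧ y = 1.
Checking each element gives: 3.

3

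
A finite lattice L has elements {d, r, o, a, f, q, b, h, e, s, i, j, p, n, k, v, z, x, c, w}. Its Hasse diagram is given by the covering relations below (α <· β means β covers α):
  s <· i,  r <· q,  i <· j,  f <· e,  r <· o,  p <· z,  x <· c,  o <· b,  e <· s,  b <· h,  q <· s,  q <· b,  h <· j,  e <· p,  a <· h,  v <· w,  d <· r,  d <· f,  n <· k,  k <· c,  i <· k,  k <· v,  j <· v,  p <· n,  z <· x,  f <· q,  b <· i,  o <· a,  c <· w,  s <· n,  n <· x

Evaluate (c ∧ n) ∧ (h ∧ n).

q

c ∧ n = n
h ∧ n = q
n ∧ q = q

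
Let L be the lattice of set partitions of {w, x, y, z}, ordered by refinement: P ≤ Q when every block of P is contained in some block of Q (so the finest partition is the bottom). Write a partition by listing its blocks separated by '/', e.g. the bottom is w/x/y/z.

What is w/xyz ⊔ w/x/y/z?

w/xyz

The join of w/xyz and w/x/y/z merges any blocks that overlap across the partitions, giving w/xyz.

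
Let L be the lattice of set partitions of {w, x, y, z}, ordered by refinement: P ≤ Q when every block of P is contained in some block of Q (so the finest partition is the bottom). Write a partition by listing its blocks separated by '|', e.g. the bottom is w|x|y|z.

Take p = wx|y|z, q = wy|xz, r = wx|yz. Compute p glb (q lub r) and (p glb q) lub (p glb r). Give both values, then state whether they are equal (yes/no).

q lub r = wxyz, so p glb (q lub r) = wx|y|z glb wxyz = wx|y|z.
p glb q = w|x|y|z and p glb r = wx|y|z, so (p glb q) lub (p glb r) = w|x|y|z lub wx|y|z = wx|y|z.
Equal: yes.

wx|y|z; wx|y|z; yes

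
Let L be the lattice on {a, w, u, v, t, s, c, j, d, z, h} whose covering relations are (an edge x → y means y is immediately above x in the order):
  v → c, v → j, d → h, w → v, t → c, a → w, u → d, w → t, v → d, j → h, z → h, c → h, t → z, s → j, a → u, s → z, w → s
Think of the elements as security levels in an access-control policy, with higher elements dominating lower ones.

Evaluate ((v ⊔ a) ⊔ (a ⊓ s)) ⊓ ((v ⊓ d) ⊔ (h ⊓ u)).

v

v ∨ a = v
a ∧ s = a
v ∨ a = v
v ∧ d = v
h ∧ u = u
v ∨ u = d
v ∧ d = v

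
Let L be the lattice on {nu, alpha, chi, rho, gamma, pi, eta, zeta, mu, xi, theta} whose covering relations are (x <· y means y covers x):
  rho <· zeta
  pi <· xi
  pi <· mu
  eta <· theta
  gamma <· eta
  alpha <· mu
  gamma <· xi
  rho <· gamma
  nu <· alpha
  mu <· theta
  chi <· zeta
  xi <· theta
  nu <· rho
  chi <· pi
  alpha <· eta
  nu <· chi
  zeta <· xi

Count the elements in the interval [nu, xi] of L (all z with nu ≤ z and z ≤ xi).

7

The interval [nu, xi] = {chi, gamma, nu, pi, rho, xi, zeta}, which has 7 elements.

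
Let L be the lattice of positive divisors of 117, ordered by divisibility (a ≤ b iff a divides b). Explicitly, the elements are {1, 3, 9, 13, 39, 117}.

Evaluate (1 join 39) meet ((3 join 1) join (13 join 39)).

39

1 ∨ 39 = 39
3 ∨ 1 = 3
13 ∨ 39 = 39
3 ∨ 39 = 39
39 ∧ 39 = 39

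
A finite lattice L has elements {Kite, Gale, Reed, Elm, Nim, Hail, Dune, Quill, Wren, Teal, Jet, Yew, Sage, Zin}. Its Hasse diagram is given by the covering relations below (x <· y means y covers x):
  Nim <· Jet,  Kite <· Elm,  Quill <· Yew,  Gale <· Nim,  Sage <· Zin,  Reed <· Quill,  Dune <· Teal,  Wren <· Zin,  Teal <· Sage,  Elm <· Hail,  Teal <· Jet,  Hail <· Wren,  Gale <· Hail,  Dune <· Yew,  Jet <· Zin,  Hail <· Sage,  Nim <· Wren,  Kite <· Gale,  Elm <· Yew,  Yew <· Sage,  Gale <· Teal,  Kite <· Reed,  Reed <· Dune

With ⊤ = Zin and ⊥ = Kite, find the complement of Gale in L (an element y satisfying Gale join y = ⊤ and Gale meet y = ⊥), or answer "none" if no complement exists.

none

For every candidate y, either Gale ∨ y ≠ Zin or Gale ∧ y ≠ Kite; no complement exists.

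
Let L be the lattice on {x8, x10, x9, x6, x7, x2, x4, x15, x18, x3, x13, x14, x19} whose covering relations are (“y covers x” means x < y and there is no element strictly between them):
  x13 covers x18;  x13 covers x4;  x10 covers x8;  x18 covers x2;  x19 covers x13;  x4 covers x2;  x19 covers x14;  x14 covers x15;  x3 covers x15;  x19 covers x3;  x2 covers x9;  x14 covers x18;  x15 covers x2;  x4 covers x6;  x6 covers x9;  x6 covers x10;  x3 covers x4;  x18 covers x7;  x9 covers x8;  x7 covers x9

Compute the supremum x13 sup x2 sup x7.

x13

Common upper bounds of {x13, x2, x7}: x13, x19.
The least among these is x13.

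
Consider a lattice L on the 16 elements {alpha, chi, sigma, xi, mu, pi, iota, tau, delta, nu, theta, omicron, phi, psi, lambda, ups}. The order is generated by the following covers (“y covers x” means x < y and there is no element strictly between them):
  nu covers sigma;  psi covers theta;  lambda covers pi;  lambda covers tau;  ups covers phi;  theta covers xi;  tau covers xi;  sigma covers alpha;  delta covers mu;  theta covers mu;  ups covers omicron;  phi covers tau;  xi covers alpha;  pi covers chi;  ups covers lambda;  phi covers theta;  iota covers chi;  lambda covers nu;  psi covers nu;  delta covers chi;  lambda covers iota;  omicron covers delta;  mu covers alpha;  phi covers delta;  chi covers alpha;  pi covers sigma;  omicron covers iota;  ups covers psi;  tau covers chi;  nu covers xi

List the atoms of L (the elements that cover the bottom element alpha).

chi, mu, sigma, xi

The atoms are exactly the elements that cover alpha: chi, mu, sigma, xi.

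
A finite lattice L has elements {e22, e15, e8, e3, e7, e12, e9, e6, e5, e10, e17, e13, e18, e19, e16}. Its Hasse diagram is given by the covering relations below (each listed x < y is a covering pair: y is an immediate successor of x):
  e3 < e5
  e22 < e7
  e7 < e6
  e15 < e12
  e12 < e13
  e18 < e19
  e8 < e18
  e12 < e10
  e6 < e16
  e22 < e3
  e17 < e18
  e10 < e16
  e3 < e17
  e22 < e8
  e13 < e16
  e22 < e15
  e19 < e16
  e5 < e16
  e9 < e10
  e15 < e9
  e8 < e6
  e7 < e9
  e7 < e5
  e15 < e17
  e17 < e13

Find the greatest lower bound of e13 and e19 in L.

Common lower bounds of {e13, e19}: e15, e17, e22, e3.
The greatest among these is e17.

e17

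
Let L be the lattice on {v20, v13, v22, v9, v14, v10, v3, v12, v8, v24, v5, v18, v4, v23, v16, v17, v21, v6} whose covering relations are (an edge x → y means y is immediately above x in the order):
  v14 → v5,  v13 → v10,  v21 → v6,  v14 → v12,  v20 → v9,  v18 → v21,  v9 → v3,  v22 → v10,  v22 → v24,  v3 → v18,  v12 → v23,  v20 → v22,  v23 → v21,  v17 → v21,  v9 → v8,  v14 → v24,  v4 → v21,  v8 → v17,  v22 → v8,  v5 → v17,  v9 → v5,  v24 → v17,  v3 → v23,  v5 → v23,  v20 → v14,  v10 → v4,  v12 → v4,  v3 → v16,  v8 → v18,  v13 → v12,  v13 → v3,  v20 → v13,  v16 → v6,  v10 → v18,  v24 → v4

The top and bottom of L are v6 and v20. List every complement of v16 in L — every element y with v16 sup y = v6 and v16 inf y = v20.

v14, v22, v24

Need y with v16 ∨ y = v6 and v16 ∧ y = v20.
Checking each element gives: v14, v22, v24.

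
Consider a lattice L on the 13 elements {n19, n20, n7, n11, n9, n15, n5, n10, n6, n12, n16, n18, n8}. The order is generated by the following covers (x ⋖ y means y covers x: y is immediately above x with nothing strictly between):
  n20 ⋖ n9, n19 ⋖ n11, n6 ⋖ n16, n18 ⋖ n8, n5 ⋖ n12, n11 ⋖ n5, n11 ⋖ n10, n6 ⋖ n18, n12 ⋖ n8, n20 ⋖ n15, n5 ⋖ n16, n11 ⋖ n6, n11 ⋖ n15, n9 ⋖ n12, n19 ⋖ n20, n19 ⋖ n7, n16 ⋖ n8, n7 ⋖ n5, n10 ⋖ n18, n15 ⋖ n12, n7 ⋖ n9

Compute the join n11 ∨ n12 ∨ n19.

n12

Common upper bounds of {n11, n12, n19}: n12, n8.
The least among these is n12.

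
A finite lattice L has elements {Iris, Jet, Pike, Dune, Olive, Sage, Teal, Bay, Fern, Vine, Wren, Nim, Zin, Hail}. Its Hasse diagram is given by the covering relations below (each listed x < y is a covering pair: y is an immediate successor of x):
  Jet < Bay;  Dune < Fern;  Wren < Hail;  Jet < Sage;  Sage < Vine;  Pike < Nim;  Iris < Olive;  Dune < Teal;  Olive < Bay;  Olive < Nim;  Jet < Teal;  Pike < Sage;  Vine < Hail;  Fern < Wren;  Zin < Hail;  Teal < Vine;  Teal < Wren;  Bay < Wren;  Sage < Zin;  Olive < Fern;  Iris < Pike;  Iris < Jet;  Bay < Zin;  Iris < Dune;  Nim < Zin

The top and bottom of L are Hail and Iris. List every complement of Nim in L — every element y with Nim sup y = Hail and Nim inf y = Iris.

Dune, Teal

Need y with Nim ∨ y = Hail and Nim ∧ y = Iris.
Checking each element gives: Dune, Teal.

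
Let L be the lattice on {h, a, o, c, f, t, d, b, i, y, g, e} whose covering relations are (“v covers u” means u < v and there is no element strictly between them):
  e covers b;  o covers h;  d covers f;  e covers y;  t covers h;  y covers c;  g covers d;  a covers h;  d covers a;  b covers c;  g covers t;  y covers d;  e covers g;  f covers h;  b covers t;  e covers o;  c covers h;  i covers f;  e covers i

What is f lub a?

Common upper bounds of {f, a}: d, e, g, y.
The least among these is d.

d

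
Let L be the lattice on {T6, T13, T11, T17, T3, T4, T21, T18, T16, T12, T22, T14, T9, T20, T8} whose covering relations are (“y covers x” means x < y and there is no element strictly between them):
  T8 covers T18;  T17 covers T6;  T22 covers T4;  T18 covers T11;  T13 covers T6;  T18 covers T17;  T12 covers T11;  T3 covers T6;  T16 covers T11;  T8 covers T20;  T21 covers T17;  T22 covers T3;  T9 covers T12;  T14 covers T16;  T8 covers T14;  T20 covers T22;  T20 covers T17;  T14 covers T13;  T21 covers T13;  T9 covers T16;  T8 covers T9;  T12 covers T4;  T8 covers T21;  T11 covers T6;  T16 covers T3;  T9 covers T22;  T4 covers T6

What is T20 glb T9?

T22

Common lower bounds of {T20, T9}: T22, T3, T4, T6.
The greatest among these is T22.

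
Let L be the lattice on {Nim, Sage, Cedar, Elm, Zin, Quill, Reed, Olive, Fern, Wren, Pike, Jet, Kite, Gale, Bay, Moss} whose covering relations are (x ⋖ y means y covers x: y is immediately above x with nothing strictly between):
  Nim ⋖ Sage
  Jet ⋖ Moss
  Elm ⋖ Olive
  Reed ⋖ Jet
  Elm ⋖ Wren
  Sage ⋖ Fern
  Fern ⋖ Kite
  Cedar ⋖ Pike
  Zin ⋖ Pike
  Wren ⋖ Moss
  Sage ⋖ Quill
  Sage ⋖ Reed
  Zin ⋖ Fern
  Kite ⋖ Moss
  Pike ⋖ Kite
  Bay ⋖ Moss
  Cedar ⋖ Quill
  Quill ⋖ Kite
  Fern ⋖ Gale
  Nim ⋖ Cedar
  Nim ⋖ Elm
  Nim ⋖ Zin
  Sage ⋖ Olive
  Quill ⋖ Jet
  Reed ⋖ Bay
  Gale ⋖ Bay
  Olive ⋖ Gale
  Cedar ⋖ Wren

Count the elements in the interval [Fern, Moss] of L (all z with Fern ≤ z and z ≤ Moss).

The interval [Fern, Moss] = {Bay, Fern, Gale, Kite, Moss}, which has 5 elements.

5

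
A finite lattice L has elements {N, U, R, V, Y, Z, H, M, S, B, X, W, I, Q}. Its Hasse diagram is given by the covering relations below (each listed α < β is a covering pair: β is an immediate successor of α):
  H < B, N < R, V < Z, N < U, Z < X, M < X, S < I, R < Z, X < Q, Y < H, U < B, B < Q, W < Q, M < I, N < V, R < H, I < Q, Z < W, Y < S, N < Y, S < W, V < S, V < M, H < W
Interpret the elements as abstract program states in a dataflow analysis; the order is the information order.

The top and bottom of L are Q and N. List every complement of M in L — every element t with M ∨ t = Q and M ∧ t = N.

B, H, U

Need t with M ∨ t = Q and M ∧ t = N.
Checking each element gives: B, H, U.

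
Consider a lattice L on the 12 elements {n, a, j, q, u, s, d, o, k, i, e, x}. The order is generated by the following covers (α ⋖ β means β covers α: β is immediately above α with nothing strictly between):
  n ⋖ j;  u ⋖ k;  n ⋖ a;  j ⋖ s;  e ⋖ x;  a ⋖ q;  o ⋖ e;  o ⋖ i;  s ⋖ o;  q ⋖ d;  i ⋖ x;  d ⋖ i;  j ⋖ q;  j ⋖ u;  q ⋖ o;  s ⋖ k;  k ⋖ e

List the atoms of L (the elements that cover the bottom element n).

a, j

The atoms are exactly the elements that cover n: a, j.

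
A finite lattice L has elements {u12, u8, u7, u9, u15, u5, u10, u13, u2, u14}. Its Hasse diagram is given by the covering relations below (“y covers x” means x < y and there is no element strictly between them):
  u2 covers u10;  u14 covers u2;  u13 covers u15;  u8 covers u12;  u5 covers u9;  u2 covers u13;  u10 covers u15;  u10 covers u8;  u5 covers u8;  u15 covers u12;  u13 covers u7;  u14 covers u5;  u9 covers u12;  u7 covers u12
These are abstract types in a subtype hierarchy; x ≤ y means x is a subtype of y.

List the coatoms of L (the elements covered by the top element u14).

u2, u5

The coatoms are exactly the elements covered by u14: u2, u5.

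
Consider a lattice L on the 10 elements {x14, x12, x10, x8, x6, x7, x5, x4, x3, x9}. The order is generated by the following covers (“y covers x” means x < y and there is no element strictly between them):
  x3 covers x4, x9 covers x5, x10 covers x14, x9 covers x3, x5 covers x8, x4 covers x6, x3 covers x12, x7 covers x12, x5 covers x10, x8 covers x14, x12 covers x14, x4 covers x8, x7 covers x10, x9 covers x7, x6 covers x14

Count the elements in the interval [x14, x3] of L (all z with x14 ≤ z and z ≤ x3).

6

The interval [x14, x3] = {x12, x14, x3, x4, x6, x8}, which has 6 elements.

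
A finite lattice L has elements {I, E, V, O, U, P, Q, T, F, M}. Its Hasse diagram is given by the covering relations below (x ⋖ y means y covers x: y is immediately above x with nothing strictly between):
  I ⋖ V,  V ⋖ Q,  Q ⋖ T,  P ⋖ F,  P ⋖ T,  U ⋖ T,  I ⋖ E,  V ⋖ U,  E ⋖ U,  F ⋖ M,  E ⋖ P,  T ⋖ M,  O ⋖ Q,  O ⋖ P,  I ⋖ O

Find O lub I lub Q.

Q

Common upper bounds of {O, I, Q}: M, Q, T.
The least among these is Q.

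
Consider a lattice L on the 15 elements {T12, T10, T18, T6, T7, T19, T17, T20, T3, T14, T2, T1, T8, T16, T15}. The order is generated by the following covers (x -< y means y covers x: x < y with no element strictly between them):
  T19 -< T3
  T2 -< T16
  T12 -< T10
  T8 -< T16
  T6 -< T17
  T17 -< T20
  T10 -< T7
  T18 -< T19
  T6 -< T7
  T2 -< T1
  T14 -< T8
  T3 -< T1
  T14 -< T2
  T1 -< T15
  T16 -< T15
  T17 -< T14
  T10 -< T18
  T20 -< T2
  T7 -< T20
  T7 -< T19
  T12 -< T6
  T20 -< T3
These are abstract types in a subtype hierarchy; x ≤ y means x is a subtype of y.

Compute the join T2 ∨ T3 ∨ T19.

T1

Common upper bounds of {T2, T3, T19}: T1, T15.
The least among these is T1.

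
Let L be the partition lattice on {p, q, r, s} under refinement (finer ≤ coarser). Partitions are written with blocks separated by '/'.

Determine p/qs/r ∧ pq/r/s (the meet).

p/q/r/s

The meet (common refinement) of p/qs/r and pq/r/s intersects blocks pairwise, giving p/q/r/s.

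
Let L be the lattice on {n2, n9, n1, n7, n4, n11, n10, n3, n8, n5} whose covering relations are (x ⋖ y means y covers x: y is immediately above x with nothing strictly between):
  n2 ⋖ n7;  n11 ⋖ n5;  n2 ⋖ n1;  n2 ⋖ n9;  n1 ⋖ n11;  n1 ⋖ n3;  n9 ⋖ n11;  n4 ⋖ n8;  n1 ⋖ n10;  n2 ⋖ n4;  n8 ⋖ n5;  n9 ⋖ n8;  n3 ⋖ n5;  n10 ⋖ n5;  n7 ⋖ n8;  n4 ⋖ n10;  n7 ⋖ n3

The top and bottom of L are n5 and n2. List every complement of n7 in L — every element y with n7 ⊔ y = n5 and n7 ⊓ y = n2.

n10, n11

Need y with n7 ∨ y = n5 and n7 ∧ y = n2.
Checking each element gives: n10, n11.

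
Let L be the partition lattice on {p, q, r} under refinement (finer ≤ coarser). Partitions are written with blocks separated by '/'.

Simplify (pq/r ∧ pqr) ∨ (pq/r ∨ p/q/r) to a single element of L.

pq/r ∧ pqr = pq/r
pq/r ∨ p/q/r = pq/r
pq/r ∨ pq/r = pq/r

pq/r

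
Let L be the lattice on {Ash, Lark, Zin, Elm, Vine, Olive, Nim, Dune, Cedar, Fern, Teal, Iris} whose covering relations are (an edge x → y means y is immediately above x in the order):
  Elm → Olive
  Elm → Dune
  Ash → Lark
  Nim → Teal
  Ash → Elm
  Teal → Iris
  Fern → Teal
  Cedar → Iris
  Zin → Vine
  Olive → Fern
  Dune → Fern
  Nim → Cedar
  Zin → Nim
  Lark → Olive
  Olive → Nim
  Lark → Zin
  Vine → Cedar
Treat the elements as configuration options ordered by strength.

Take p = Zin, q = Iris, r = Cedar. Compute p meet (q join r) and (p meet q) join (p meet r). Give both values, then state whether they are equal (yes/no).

q join r = Iris, so p meet (q join r) = Zin meet Iris = Zin.
p meet q = Zin and p meet r = Zin, so (p meet q) join (p meet r) = Zin join Zin = Zin.
Equal: yes.

Zin; Zin; yes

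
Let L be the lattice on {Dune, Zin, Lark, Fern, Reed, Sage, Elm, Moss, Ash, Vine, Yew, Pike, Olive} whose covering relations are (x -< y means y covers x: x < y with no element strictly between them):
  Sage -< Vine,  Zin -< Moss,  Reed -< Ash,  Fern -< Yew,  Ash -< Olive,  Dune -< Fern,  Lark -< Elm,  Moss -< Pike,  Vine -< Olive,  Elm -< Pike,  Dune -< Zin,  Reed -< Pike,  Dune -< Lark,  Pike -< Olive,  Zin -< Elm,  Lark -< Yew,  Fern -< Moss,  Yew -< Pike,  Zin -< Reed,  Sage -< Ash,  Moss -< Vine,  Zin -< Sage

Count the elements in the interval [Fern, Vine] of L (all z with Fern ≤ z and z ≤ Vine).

The interval [Fern, Vine] = {Fern, Moss, Vine}, which has 3 elements.

3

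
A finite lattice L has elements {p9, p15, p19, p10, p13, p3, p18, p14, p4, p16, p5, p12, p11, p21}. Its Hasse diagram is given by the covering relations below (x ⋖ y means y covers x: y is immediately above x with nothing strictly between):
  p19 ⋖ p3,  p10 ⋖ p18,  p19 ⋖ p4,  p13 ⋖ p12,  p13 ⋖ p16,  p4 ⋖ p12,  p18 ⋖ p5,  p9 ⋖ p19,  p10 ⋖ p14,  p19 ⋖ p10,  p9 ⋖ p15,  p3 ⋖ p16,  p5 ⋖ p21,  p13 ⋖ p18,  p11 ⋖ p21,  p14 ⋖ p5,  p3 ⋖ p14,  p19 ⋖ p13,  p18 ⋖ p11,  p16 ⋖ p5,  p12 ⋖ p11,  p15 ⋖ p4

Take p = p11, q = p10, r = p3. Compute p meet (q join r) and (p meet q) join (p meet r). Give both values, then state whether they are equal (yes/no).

q join r = p14, so p meet (q join r) = p11 meet p14 = p10.
p meet q = p10 and p meet r = p19, so (p meet q) join (p meet r) = p10 join p19 = p10.
Equal: yes.

p10; p10; yes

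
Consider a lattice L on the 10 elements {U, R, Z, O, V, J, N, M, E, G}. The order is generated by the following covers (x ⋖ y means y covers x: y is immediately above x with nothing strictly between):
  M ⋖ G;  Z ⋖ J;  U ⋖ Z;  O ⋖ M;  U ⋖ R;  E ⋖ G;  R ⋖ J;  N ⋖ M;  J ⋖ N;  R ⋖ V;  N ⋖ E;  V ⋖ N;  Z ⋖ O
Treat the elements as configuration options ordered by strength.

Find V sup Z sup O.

Common upper bounds of {V, Z, O}: G, M.
The least among these is M.

M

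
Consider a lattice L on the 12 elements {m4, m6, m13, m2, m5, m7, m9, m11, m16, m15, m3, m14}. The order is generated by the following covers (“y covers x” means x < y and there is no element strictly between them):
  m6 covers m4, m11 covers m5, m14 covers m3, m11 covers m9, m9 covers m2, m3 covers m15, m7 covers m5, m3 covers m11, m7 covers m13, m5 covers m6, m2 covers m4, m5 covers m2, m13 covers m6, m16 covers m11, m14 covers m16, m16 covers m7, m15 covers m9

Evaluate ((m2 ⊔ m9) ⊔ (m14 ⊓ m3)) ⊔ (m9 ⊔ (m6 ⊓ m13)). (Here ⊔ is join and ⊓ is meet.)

m3

m2 ∨ m9 = m9
m14 ∧ m3 = m3
m9 ∨ m3 = m3
m6 ∧ m13 = m6
m9 ∨ m6 = m11
m3 ∨ m11 = m3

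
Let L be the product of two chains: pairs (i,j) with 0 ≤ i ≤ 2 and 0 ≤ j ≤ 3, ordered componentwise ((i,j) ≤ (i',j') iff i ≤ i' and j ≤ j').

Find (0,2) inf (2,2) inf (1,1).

(0,1)

In a product of chains, the meet is componentwise min, giving (0,1).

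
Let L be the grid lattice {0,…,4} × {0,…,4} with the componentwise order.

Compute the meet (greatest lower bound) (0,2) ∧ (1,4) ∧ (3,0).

(0,0)

In a product of chains, the meet is componentwise min, giving (0,0).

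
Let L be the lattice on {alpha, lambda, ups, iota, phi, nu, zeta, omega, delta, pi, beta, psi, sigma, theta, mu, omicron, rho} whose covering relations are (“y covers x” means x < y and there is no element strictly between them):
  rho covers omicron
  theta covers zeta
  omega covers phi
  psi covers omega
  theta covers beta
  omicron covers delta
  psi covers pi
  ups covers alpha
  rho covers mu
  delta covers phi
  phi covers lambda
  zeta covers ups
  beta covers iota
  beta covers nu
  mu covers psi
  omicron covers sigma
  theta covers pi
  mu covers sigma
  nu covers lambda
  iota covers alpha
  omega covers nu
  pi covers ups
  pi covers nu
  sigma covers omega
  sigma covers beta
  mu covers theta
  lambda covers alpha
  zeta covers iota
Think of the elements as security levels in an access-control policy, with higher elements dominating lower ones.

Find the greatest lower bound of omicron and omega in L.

omega

Common lower bounds of {omicron, omega}: alpha, lambda, nu, omega, phi.
The greatest among these is omega.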